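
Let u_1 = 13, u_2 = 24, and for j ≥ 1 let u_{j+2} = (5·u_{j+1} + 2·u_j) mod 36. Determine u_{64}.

Computing terms: u_1 = 13; u_2 = 24; u_3 = 2; u_4 = 22; u_5 = 6; u_6 = 2; u_7 = 22.
Since (u_6, u_7) = (u_3, u_4) = (2, 22) (two consecutive terms determine the rest), the sequence is eventually periodic: after a pre-period of length 2 it cycles with period 3.
For j ≥ 3, u_j depends only on (j - 3) mod 3. (64 - 3) mod 3 = 1, so u_{64} = u_4 = 22.

22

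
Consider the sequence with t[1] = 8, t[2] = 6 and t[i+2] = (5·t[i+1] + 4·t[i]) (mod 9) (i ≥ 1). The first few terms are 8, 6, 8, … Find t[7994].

t[1] = 8,  t[2] = 6,  t[3] = 8,  t[4] = 1,  t[5] = 1,  t[6] = 0,  t[7] = 4,  t[8] = 2,  t[9] = 8,  t[10] = 3,  t[11] = 2,  t[12] = 4,  t[13] = 1,  t[14] = 3,  t[15] = 1,  t[16] = 8,  t[17] = 8,  t[18] = 0,  t[19] = 5,  t[20] = 7,  t[21] = 1,  t[22] = 6,  t[23] = 7,  t[24] = 5,  t[25] = 8,  t[26] = 6.
The sequence repeats with period 24.
(7994 - 1) mod 24 = 1, so t[7994] = t[2] = 6.

6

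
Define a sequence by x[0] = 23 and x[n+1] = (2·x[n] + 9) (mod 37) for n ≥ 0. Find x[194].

Computing terms: x[0] = 23,  x[1] = 18,  x[2] = 8,  x[3] = 25,  x[4] = 22,  x[5] = 16,  x[6] = 4,  x[7] = 17,  x[8] = 6,  x[9] = 21,  x[10] = 14,  x[11] = 0,  x[12] = 9,  x[13] = 27,  x[14] = 26,  x[15] = 24,  x[16] = 20,  x[17] = 12,  x[18] = 33,  x[19] = 1,  x[20] = 11,  x[21] = 31,  x[22] = 34,  x[23] = 3,  x[24] = 15,  x[25] = 2,  x[26] = 13,  x[27] = 35,  x[28] = 5,  x[29] = 19,  x[30] = 10,  x[31] = 29,  x[32] = 30,  x[33] = 32,  x[34] = 36,  x[35] = 7,  x[36] = 23.
Since x[36] = x[0] = 23, the sequence is periodic with period 36.
(194 - 0) mod 36 = 14, so x[194] = x[14] = 26.

26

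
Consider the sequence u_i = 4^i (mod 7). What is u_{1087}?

4

u_0 = 1, u_1 = 4, u_2 = 2, u_3 = 1.
Since u_3 = u_0 = 1, the sequence is periodic with period 3.
(1087 - 0) mod 3 = 1, so u_{1087} = u_1 = 4.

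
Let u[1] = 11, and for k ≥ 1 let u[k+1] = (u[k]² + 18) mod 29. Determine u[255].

u[1] = 11, u[2] = 23, u[3] = 25, u[4] = 5, u[5] = 14, u[6] = 11.
Since u[6] = u[1] = 11, the sequence is periodic with period 5.
So u[255] = u[1 + ((255-1) mod 5)] = u[5] = 14.

14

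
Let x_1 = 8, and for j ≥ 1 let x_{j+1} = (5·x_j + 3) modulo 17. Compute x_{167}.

4

We have x_1 = 8,  x_2 = 9,  x_3 = 14,  x_4 = 5,  x_5 = 11,  x_6 = 7,  x_7 = 4,  x_8 = 6,  x_9 = 16,  x_{10} = 15,  x_{11} = 10,  x_{12} = 2,  x_{13} = 13,  x_{14} = 0,  x_{15} = 3,  x_{16} = 1,  x_{17} = 8.
Since x_{17} = x_1 = 8, the sequence is periodic with period 16.
So x_{167} = x_{1 + ((167-1) mod 16)} = x_7 = 4.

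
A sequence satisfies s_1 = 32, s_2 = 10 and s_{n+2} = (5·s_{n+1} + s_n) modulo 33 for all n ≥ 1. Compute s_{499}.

Computing terms: s_1 = 32; s_2 = 10; s_3 = 16; s_4 = 24; s_5 = 4; s_6 = 11; s_7 = 26; s_8 = 9; s_9 = 5; s_{10} = 1; s_{11} = 10; s_{12} = 18; s_{13} = 1; s_{14} = 23; s_{15} = 17; s_{16} = 9; s_{17} = 29; s_{18} = 22; s_{19} = 7; s_{20} = 24; s_{21} = 28; s_{22} = 32; s_{23} = 23; s_{24} = 15; s_{25} = 32; s_{26} = 10.
Since (s_{25}, s_{26}) = (s_1, s_2) = (32, 10) (two consecutive terms determine the rest), the sequence is periodic with period 24.
(499 - 1) mod 24 = 18, so s_{499} = s_{19} = 7.

7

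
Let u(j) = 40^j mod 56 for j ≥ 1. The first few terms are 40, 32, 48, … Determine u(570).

8

We have u(1) = 40; u(2) = 32; u(3) = 48; u(4) = 16; u(5) = 24; u(6) = 8; u(7) = 40.
Since u(7) = u(1) = 40, the sequence is periodic with period 6.
(570 - 1) mod 6 = 5, so u(570) = u(6) = 8.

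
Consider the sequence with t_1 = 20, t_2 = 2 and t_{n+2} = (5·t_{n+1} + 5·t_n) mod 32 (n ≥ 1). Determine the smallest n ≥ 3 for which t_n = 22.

5

t_1 = 20, t_2 = 2, t_3 = 14, t_4 = 16, t_5 = 22, t_6 = 30, t_7 = 4, t_8 = 10, t_9 = 6, t_{10} = 16, t_{11} = 14, t_{12} = 22, t_{13} = 20, t_{14} = 18, t_{15} = 30, t_{16} = 16, t_{17} = 6, t_{18} = 14, t_{19} = 4, t_{20} = 26, t_{21} = 22, t_{22} = 16, t_{23} = 30, t_{24} = 6, t_{25} = 20, t_{26} = 2.
The sequence repeats with period 24.
The value 22 first appears (with n ≥ 3) at t_5.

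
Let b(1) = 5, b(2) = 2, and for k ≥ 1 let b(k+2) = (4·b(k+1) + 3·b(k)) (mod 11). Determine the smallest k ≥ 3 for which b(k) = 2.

7

b(1) = 5; b(2) = 2; b(3) = 1; b(4) = 10; b(5) = 10; b(6) = 4; b(7) = 2; b(8) = 9; b(9) = 9; b(10) = 8; b(11) = 4; b(12) = 7; b(13) = 7; b(14) = 5; b(15) = 8; b(16) = 3; b(17) = 3; b(18) = 10; b(19) = 5; b(20) = 6; b(21) = 6; b(22) = 9; b(23) = 10; b(24) = 1; b(25) = 1; b(26) = 7; b(27) = 9; b(28) = 2; b(29) = 2; b(30) = 3; b(31) = 7; b(32) = 4; b(33) = 4; b(34) = 6; b(35) = 3; b(36) = 8; b(37) = 8; b(38) = 1; b(39) = 6; b(40) = 5; b(41) = 5; b(42) = 2.
The sequence repeats with period 40.
The value 2 first appears (with k ≥ 3) at b(7).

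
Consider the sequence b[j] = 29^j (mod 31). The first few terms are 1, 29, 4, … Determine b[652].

Listing terms: b[0] = 1; b[1] = 29; b[2] = 4; b[3] = 23; b[4] = 16; b[5] = 30; b[6] = 2; b[7] = 27; b[8] = 8; b[9] = 15; b[10] = 1.
Since b[10] = b[0] = 1, the sequence is periodic with period 10.
(652 - 0) mod 10 = 2, so b[652] = b[2] = 4.

4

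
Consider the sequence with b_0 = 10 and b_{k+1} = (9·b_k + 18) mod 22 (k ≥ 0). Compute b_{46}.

20

We have b_0 = 10,  b_1 = 20,  b_2 = 0,  b_3 = 18,  b_4 = 4,  b_5 = 10.
Since b_5 = b_0 = 10, the sequence is periodic with period 5.
So b_{46} = b_{0 + ((46-0) mod 5)} = b_1 = 20.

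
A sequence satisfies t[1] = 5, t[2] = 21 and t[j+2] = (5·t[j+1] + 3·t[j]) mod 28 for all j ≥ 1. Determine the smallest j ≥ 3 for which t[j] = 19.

Listing terms: t[1] = 5,  t[2] = 21,  t[3] = 8,  t[4] = 19,  t[5] = 7,  t[6] = 8,  t[7] = 5,  t[8] = 21.
The sequence repeats with period 6.
The value 19 first appears (with j ≥ 3) at t[4].

4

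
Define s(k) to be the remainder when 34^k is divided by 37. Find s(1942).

33

Listing terms: s(1) = 34; s(2) = 9; s(3) = 10; s(4) = 7; s(5) = 16; s(6) = 26; s(7) = 33; s(8) = 12; s(9) = 1; s(10) = 34.
The sequence repeats with period 9.
So s(1942) = s(1 + ((1942-1) mod 9)) = s(7) = 33.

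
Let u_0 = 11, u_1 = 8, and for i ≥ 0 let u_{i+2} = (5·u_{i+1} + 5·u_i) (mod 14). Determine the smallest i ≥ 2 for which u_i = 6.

13

u_0 = 11, u_1 = 8, u_2 = 11, u_3 = 11, u_4 = 12, u_5 = 3, u_6 = 5, u_7 = 12, u_8 = 1, u_9 = 9, u_{10} = 8, u_{11} = 1, u_{12} = 3, u_{13} = 6, u_{14} = 3, u_{15} = 3, u_{16} = 2, u_{17} = 11, u_{18} = 9, u_{19} = 2, u_{20} = 13, u_{21} = 5, u_{22} = 6, u_{23} = 13, u_{24} = 11, u_{25} = 8.
The sequence repeats with period 24.
The value 6 first appears (with i ≥ 2) at u_{13}.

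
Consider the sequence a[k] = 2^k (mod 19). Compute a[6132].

a[0] = 1; a[1] = 2; a[2] = 4; a[3] = 8; a[4] = 16; a[5] = 13; a[6] = 7; a[7] = 14; a[8] = 9; a[9] = 18; a[10] = 17; a[11] = 15; a[12] = 11; a[13] = 3; a[14] = 6; a[15] = 12; a[16] = 5; a[17] = 10; a[18] = 1.
The sequence repeats with period 18.
(6132 - 0) mod 18 = 12, so a[6132] = a[12] = 11.

11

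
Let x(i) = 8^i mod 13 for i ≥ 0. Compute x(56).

1

Computing terms: x(0) = 1, x(1) = 8, x(2) = 12, x(3) = 5, x(4) = 1.
Since x(4) = x(0) = 1, the sequence is periodic with period 4.
So x(56) = x(0 + ((56-0) mod 4)) = x(0) = 1.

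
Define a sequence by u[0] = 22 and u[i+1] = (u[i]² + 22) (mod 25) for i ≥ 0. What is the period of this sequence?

We have u[0] = 22, u[1] = 6, u[2] = 8, u[3] = 11, u[4] = 18, u[5] = 21, u[6] = 13, u[7] = 16, u[8] = 3, u[9] = 6.
Since u[9] = u[1] = 6, the sequence is eventually periodic: after a pre-period of length 1 it cycles with period 8.

8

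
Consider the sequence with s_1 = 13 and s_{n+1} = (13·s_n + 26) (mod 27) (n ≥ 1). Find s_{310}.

19

Listing terms: s_1 = 13, s_2 = 6, s_3 = 23, s_4 = 1, s_5 = 12, s_6 = 20, s_7 = 16, s_8 = 18, s_9 = 17, s_{10} = 4, s_{11} = 24, s_{12} = 14, s_{13} = 19, s_{14} = 3, s_{15} = 11, s_{16} = 7, s_{17} = 9, s_{18} = 8, s_{19} = 22, s_{20} = 15, s_{21} = 5, s_{22} = 10, s_{23} = 21, s_{24} = 2, s_{25} = 25, s_{26} = 0, s_{27} = 26, s_{28} = 13.
Since s_{28} = s_1 = 13, the sequence is periodic with period 27.
(310 - 1) mod 27 = 12, so s_{310} = s_{13} = 19.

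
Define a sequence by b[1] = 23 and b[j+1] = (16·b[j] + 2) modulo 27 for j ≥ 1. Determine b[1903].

2

b[1] = 23,  b[2] = 19,  b[3] = 9,  b[4] = 11,  b[5] = 16,  b[6] = 15,  b[7] = 26,  b[8] = 13,  b[9] = 21,  b[10] = 14,  b[11] = 10,  b[12] = 0,  b[13] = 2,  b[14] = 7,  b[15] = 6,  b[16] = 17,  b[17] = 4,  b[18] = 12,  b[19] = 5,  b[20] = 1,  b[21] = 18,  b[22] = 20,  b[23] = 25,  b[24] = 24,  b[25] = 8,  b[26] = 22,  b[27] = 3,  b[28] = 23.
The sequence repeats with period 27.
So b[1903] = b[1 + ((1903-1) mod 27)] = b[13] = 2.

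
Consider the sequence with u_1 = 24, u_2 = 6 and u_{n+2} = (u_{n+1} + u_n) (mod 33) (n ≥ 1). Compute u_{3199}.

u_1 = 24,  u_2 = 6,  u_3 = 30,  u_4 = 3,  u_5 = 0,  u_6 = 3,  u_7 = 3,  u_8 = 6,  u_9 = 9,  u_{10} = 15,  u_{11} = 24,  u_{12} = 6.
The sequence repeats with period 10.
So u_{3199} = u_{1 + ((3199-1) mod 10)} = u_9 = 9.

9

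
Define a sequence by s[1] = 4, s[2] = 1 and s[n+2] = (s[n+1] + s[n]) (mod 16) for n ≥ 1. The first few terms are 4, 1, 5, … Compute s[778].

6

Listing terms: s[1] = 4; s[2] = 1; s[3] = 5; s[4] = 6; s[5] = 11; s[6] = 1; s[7] = 12; s[8] = 13; s[9] = 9; s[10] = 6; s[11] = 15; s[12] = 5; s[13] = 4; s[14] = 9; s[15] = 13; s[16] = 6; s[17] = 3; s[18] = 9; s[19] = 12; s[20] = 5; s[21] = 1; s[22] = 6; s[23] = 7; s[24] = 13; s[25] = 4; s[26] = 1.
Since (s[25], s[26]) = (s[1], s[2]) = (4, 1) (two consecutive terms determine the rest), the sequence is periodic with period 24.
(778 - 1) mod 24 = 9, so s[778] = s[10] = 6.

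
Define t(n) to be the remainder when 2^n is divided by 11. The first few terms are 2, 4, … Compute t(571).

Computing terms: t(1) = 2; t(2) = 4; t(3) = 8; t(4) = 5; t(5) = 10; t(6) = 9; t(7) = 7; t(8) = 3; t(9) = 6; t(10) = 1; t(11) = 2.
The sequence repeats with period 10.
So t(571) = t(1 + ((571-1) mod 10)) = t(1) = 2.

2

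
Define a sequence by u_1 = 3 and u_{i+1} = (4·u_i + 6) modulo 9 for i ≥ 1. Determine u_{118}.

3

Computing terms: u_1 = 3, u_2 = 0, u_3 = 6, u_4 = 3.
Since u_4 = u_1 = 3, the sequence is periodic with period 3.
(118 - 1) mod 3 = 0, so u_{118} = u_1 = 3.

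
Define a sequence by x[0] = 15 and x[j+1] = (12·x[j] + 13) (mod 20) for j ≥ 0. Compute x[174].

9

x[0] = 15,  x[1] = 13,  x[2] = 9,  x[3] = 1,  x[4] = 5,  x[5] = 13.
Since x[5] = x[1] = 13, the sequence is eventually periodic: after a pre-period of length 1 it cycles with period 4.
For j ≥ 1, x[j] depends only on (j - 1) mod 4. (174 - 1) mod 4 = 1, so x[174] = x[2] = 9.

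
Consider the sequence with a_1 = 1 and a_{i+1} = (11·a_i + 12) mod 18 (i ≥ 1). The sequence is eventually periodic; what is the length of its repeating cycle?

We have a_1 = 1; a_2 = 5; a_3 = 13; a_4 = 11; a_5 = 7; a_6 = 17; a_7 = 1.
Since a_7 = a_1 = 1, the sequence is periodic with period 6.

6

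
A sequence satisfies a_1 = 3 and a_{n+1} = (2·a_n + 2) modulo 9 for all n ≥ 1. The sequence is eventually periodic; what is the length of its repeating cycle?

a_1 = 3, a_2 = 8, a_3 = 0, a_4 = 2, a_5 = 6, a_6 = 5, a_7 = 3.
The sequence repeats with period 6.

6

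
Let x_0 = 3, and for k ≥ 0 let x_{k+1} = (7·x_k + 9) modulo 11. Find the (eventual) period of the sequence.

10

x_0 = 3; x_1 = 8; x_2 = 10; x_3 = 2; x_4 = 1; x_5 = 5; x_6 = 0; x_7 = 9; x_8 = 6; x_9 = 7; x_{10} = 3.
The sequence repeats with period 10.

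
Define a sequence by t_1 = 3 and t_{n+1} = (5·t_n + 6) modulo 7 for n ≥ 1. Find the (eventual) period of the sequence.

6

t_1 = 3; t_2 = 0; t_3 = 6; t_4 = 1; t_5 = 4; t_6 = 5; t_7 = 3.
The sequence repeats with period 6.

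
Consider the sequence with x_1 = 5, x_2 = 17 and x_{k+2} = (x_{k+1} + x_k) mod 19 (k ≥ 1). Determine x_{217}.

We have x_1 = 5; x_2 = 17; x_3 = 3; x_4 = 1; x_5 = 4; x_6 = 5; x_7 = 9; x_8 = 14; x_9 = 4; x_{10} = 18; x_{11} = 3; x_{12} = 2; x_{13} = 5; x_{14} = 7; x_{15} = 12; x_{16} = 0; x_{17} = 12; x_{18} = 12; x_{19} = 5; x_{20} = 17.
Since (x_{19}, x_{20}) = (x_1, x_2) = (5, 17) (two consecutive terms determine the rest), the sequence is periodic with period 18.
(217 - 1) mod 18 = 0, so x_{217} = x_1 = 5.

5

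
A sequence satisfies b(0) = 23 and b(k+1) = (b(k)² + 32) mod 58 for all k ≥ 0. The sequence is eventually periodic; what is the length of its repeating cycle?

5

We have b(0) = 23, b(1) = 39, b(2) = 45, b(3) = 27, b(4) = 7, b(5) = 23.
The sequence repeats with period 5.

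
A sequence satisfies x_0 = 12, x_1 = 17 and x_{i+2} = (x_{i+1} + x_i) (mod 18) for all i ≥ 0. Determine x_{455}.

We have x_0 = 12; x_1 = 17; x_2 = 11; x_3 = 10; x_4 = 3; x_5 = 13; x_6 = 16; x_7 = 11; x_8 = 9; x_9 = 2; x_{10} = 11; x_{11} = 13; x_{12} = 6; x_{13} = 1; x_{14} = 7; x_{15} = 8; x_{16} = 15; x_{17} = 5; x_{18} = 2; x_{19} = 7; x_{20} = 9; x_{21} = 16; x_{22} = 7; x_{23} = 5; x_{24} = 12; x_{25} = 17.
Since (x_{24}, x_{25}) = (x_0, x_1) = (12, 17) (two consecutive terms determine the rest), the sequence is periodic with period 24.
So x_{455} = x_{0 + ((455-0) mod 24)} = x_{23} = 5.

5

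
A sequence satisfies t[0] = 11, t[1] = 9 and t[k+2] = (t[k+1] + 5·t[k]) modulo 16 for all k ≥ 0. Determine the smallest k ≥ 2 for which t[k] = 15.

Listing terms: t[0] = 11; t[1] = 9; t[2] = 0; t[3] = 13; t[4] = 13; t[5] = 14; t[6] = 15; t[7] = 5; t[8] = 0; t[9] = 9; t[10] = 9; t[11] = 6; t[12] = 3; t[13] = 1; t[14] = 0; t[15] = 5; t[16] = 5; t[17] = 14; t[18] = 7; t[19] = 13; t[20] = 0; t[21] = 1; t[22] = 1; t[23] = 6; t[24] = 11; t[25] = 9.
Since (t[24], t[25]) = (t[0], t[1]) = (11, 9) (two consecutive terms determine the rest), the sequence is periodic with period 24.
The value 15 first appears (with k ≥ 2) at t[6].

6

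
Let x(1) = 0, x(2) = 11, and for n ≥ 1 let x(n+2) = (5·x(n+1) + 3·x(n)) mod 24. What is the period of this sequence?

6

Computing terms: x(1) = 0, x(2) = 11, x(3) = 7, x(4) = 20, x(5) = 1, x(6) = 17, x(7) = 16, x(8) = 11, x(9) = 7.
Since (x(8), x(9)) = (x(2), x(3)) = (11, 7) (two consecutive terms determine the rest), the sequence is eventually periodic: after a pre-period of length 1 it cycles with period 6.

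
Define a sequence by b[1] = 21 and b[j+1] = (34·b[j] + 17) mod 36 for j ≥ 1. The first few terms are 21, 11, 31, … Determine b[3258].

7

Computing terms: b[1] = 21; b[2] = 11; b[3] = 31; b[4] = 27; b[5] = 35; b[6] = 19; b[7] = 15; b[8] = 23; b[9] = 7; b[10] = 3; b[11] = 11.
Since b[11] = b[2] = 11, the sequence is eventually periodic: after a pre-period of length 1 it cycles with period 9.
For j ≥ 2, b[j] depends only on (j - 2) mod 9. (3258 - 2) mod 9 = 7, so b[3258] = b[9] = 7.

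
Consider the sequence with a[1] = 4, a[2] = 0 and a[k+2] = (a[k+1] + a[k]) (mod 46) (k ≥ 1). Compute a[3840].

42

a[1] = 4,  a[2] = 0,  a[3] = 4,  a[4] = 4,  a[5] = 8,  a[6] = 12,  a[7] = 20,  a[8] = 32,  a[9] = 6,  a[10] = 38,  a[11] = 44,  a[12] = 36,  a[13] = 34,  a[14] = 24,  a[15] = 12,  a[16] = 36,  a[17] = 2,  a[18] = 38,  a[19] = 40,  a[20] = 32,  a[21] = 26,  a[22] = 12,  a[23] = 38,  a[24] = 4,  a[25] = 42,  a[26] = 0,  a[27] = 42,  a[28] = 42,  a[29] = 38,  a[30] = 34,  a[31] = 26,  a[32] = 14,  a[33] = 40,  a[34] = 8,  a[35] = 2,  a[36] = 10,  a[37] = 12,  a[38] = 22,  a[39] = 34,  a[40] = 10,  a[41] = 44,  a[42] = 8,  a[43] = 6,  a[44] = 14,  a[45] = 20,  a[46] = 34,  a[47] = 8,  a[48] = 42,  a[49] = 4,  a[50] = 0.
The sequence repeats with period 48.
(3840 - 1) mod 48 = 47, so a[3840] = a[48] = 42.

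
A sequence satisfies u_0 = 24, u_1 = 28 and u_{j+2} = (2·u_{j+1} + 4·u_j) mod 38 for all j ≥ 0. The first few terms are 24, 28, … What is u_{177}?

4

u_0 = 24; u_1 = 28; u_2 = 0; u_3 = 36; u_4 = 34; u_5 = 22; u_6 = 28; u_7 = 30; u_8 = 20; u_9 = 8; u_{10} = 20; u_{11} = 34; u_{12} = 34; u_{13} = 14; u_{14} = 12; u_{15} = 4; u_{16} = 18; u_{17} = 14; u_{18} = 24; u_{19} = 28.
Since (u_{18}, u_{19}) = (u_0, u_1) = (24, 28) (two consecutive terms determine the rest), the sequence is periodic with period 18.
So u_{177} = u_{0 + ((177-0) mod 18)} = u_{15} = 4.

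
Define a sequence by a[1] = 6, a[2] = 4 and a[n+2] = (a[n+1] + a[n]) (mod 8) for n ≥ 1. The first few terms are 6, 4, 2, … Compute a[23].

0

Listing terms: a[1] = 6, a[2] = 4, a[3] = 2, a[4] = 6, a[5] = 0, a[6] = 6, a[7] = 6, a[8] = 4.
Since (a[7], a[8]) = (a[1], a[2]) = (6, 4) (two consecutive terms determine the rest), the sequence is periodic with period 6.
(23 - 1) mod 6 = 4, so a[23] = a[5] = 0.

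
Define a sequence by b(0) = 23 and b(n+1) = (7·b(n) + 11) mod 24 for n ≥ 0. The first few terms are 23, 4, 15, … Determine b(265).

4

Listing terms: b(0) = 23,  b(1) = 4,  b(2) = 15,  b(3) = 20,  b(4) = 7,  b(5) = 12,  b(6) = 23.
Since b(6) = b(0) = 23, the sequence is periodic with period 6.
(265 - 0) mod 6 = 1, so b(265) = b(1) = 4.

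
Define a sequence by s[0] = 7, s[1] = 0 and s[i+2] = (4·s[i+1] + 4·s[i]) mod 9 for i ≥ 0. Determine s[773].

Computing terms: s[0] = 7, s[1] = 0, s[2] = 1, s[3] = 4, s[4] = 2, s[5] = 6, s[6] = 5, s[7] = 8, s[8] = 7, s[9] = 6, s[10] = 7, s[11] = 7, s[12] = 2, s[13] = 0, s[14] = 8, s[15] = 5, s[16] = 7, s[17] = 3, s[18] = 4, s[19] = 1, s[20] = 2, s[21] = 3, s[22] = 2, s[23] = 2, s[24] = 7, s[25] = 0.
Since (s[24], s[25]) = (s[0], s[1]) = (7, 0) (two consecutive terms determine the rest), the sequence is periodic with period 24.
So s[773] = s[0 + ((773-0) mod 24)] = s[5] = 6.

6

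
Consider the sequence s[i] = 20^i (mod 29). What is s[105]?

Listing terms: s[0] = 1,  s[1] = 20,  s[2] = 23,  s[3] = 25,  s[4] = 7,  s[5] = 24,  s[6] = 16,  s[7] = 1.
Since s[7] = s[0] = 1, the sequence is periodic with period 7.
So s[105] = s[0 + ((105-0) mod 7)] = s[0] = 1.

1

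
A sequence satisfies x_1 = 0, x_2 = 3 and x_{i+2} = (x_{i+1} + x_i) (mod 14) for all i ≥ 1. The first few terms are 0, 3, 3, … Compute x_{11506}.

10

Listing terms: x_1 = 0, x_2 = 3, x_3 = 3, x_4 = 6, x_5 = 9, x_6 = 1, x_7 = 10, x_8 = 11, x_9 = 7, x_{10} = 4, x_{11} = 11, x_{12} = 1, x_{13} = 12, x_{14} = 13, x_{15} = 11, x_{16} = 10, x_{17} = 7, x_{18} = 3, x_{19} = 10, x_{20} = 13, x_{21} = 9, x_{22} = 8, x_{23} = 3, x_{24} = 11, x_{25} = 0, x_{26} = 11, x_{27} = 11, x_{28} = 8, x_{29} = 5, x_{30} = 13, x_{31} = 4, x_{32} = 3, x_{33} = 7, x_{34} = 10, x_{35} = 3, x_{36} = 13, x_{37} = 2, x_{38} = 1, x_{39} = 3, x_{40} = 4, x_{41} = 7, x_{42} = 11, x_{43} = 4, x_{44} = 1, x_{45} = 5, x_{46} = 6, x_{47} = 11, x_{48} = 3, x_{49} = 0, x_{50} = 3.
Since (x_{49}, x_{50}) = (x_1, x_2) = (0, 3) (two consecutive terms determine the rest), the sequence is periodic with period 48.
So x_{11506} = x_{1 + ((11506-1) mod 48)} = x_{34} = 10.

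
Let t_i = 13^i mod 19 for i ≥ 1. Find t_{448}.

9

We have t_1 = 13,  t_2 = 17,  t_3 = 12,  t_4 = 4,  t_5 = 14,  t_6 = 11,  t_7 = 10,  t_8 = 16,  t_9 = 18,  t_{10} = 6,  t_{11} = 2,  t_{12} = 7,  t_{13} = 15,  t_{14} = 5,  t_{15} = 8,  t_{16} = 9,  t_{17} = 3,  t_{18} = 1,  t_{19} = 13.
The sequence repeats with period 18.
So t_{448} = t_{1 + ((448-1) mod 18)} = t_{16} = 9.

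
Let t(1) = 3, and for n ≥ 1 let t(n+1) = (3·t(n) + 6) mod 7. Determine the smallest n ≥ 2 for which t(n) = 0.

We have t(1) = 3, t(2) = 1, t(3) = 2, t(4) = 5, t(5) = 0, t(6) = 6, t(7) = 3.
The sequence repeats with period 6.
The value 0 first appears (with n ≥ 2) at t(5).

5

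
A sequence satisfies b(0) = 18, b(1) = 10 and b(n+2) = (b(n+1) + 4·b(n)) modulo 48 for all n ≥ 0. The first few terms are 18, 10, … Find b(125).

26

Listing terms: b(0) = 18,  b(1) = 10,  b(2) = 34,  b(3) = 26,  b(4) = 18,  b(5) = 26,  b(6) = 2,  b(7) = 10,  b(8) = 18,  b(9) = 10.
Since (b(8), b(9)) = (b(0), b(1)) = (18, 10) (two consecutive terms determine the rest), the sequence is periodic with period 8.
(125 - 0) mod 8 = 5, so b(125) = b(5) = 26.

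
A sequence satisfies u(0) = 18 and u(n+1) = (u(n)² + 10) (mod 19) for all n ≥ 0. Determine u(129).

14

Computing terms: u(0) = 18; u(1) = 11; u(2) = 17; u(3) = 14; u(4) = 16; u(5) = 0; u(6) = 10; u(7) = 15; u(8) = 7; u(9) = 2; u(10) = 14.
Since u(10) = u(3) = 14, the sequence is eventually periodic: after a pre-period of length 3 it cycles with period 7.
For n ≥ 3, u(n) depends only on (n - 3) mod 7. (129 - 3) mod 7 = 0, so u(129) = u(3) = 14.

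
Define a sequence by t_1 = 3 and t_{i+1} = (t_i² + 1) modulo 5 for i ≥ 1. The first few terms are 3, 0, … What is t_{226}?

2

We have t_1 = 3,  t_2 = 0,  t_3 = 1,  t_4 = 2,  t_5 = 0.
Since t_5 = t_2 = 0, the sequence is eventually periodic: after a pre-period of length 1 it cycles with period 3.
For i ≥ 2, t_i depends only on (i - 2) mod 3. (226 - 2) mod 3 = 2, so t_{226} = t_4 = 2.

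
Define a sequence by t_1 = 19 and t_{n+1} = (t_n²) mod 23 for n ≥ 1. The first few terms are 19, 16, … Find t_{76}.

Computing terms: t_1 = 19,  t_2 = 16,  t_3 = 3,  t_4 = 9,  t_5 = 12,  t_6 = 6,  t_7 = 13,  t_8 = 8,  t_9 = 18,  t_{10} = 2,  t_{11} = 4,  t_{12} = 16.
Since t_{12} = t_2 = 16, the sequence is eventually periodic: after a pre-period of length 1 it cycles with period 10.
For n ≥ 2, t_n depends only on (n - 2) mod 10. (76 - 2) mod 10 = 4, so t_{76} = t_6 = 6.

6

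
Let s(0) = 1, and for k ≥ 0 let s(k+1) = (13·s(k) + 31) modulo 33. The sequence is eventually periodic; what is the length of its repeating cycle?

30

We have s(0) = 1,  s(1) = 11,  s(2) = 9,  s(3) = 16,  s(4) = 8,  s(5) = 3,  s(6) = 4,  s(7) = 17,  s(8) = 21,  s(9) = 7,  s(10) = 23,  s(11) = 0,  s(12) = 31,  s(13) = 5,  s(14) = 30,  s(15) = 25,  s(16) = 26,  s(17) = 6,  s(18) = 10,  s(19) = 29,  s(20) = 12,  s(21) = 22,  s(22) = 20,  s(23) = 27,  s(24) = 19,  s(25) = 14,  s(26) = 15,  s(27) = 28,  s(28) = 32,  s(29) = 18,  s(30) = 1.
The sequence repeats with period 30.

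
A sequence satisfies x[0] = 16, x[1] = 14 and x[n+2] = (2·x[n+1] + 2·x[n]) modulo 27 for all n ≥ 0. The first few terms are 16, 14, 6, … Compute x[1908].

25

We have x[0] = 16, x[1] = 14, x[2] = 6, x[3] = 13, x[4] = 11, x[5] = 21, x[6] = 10, x[7] = 8, x[8] = 9, x[9] = 7, x[10] = 5, x[11] = 24, x[12] = 4, x[13] = 2, x[14] = 12, x[15] = 1, x[16] = 26, x[17] = 0, x[18] = 25, x[19] = 23, x[20] = 15, x[21] = 22, x[22] = 20, x[23] = 3, x[24] = 19, x[25] = 17, x[26] = 18, x[27] = 16, x[28] = 14.
Since (x[27], x[28]) = (x[0], x[1]) = (16, 14) (two consecutive terms determine the rest), the sequence is periodic with period 27.
(1908 - 0) mod 27 = 18, so x[1908] = x[18] = 25.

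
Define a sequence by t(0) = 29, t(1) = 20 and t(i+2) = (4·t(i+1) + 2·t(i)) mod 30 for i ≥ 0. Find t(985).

We have t(0) = 29; t(1) = 20; t(2) = 18; t(3) = 22; t(4) = 4; t(5) = 0; t(6) = 8; t(7) = 2; t(8) = 24; t(9) = 10; t(10) = 28; t(11) = 12; t(12) = 14; t(13) = 20; t(14) = 18.
Since (t(13), t(14)) = (t(1), t(2)) = (20, 18) (two consecutive terms determine the rest), the sequence is eventually periodic: after a pre-period of length 1 it cycles with period 12.
For i ≥ 1, t(i) depends only on (i - 1) mod 12. (985 - 1) mod 12 = 0, so t(985) = t(1) = 20.

20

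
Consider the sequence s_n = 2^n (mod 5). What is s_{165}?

Computing terms: s_0 = 1,  s_1 = 2,  s_2 = 4,  s_3 = 3,  s_4 = 1.
Since s_4 = s_0 = 1, the sequence is periodic with period 4.
(165 - 0) mod 4 = 1, so s_{165} = s_1 = 2.

2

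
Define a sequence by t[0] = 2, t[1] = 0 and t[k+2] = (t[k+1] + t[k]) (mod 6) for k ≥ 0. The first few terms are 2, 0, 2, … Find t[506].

Listing terms: t[0] = 2,  t[1] = 0,  t[2] = 2,  t[3] = 2,  t[4] = 4,  t[5] = 0,  t[6] = 4,  t[7] = 4,  t[8] = 2,  t[9] = 0.
Since (t[8], t[9]) = (t[0], t[1]) = (2, 0) (two consecutive terms determine the rest), the sequence is periodic with period 8.
So t[506] = t[0 + ((506-0) mod 8)] = t[2] = 2.

2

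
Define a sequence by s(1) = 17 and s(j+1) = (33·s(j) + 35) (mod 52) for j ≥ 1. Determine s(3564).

Listing terms: s(1) = 17,  s(2) = 24,  s(3) = 47,  s(4) = 26,  s(5) = 9,  s(6) = 20,  s(7) = 19,  s(8) = 38,  s(9) = 41,  s(10) = 36,  s(11) = 27,  s(12) = 42,  s(13) = 17.
The sequence repeats with period 12.
So s(3564) = s(1 + ((3564-1) mod 12)) = s(12) = 42.

42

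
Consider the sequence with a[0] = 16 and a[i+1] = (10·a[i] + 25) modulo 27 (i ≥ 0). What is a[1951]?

Listing terms: a[0] = 16, a[1] = 23, a[2] = 12, a[3] = 10, a[4] = 17, a[5] = 6, a[6] = 4, a[7] = 11, a[8] = 0, a[9] = 25, a[10] = 5, a[11] = 21, a[12] = 19, a[13] = 26, a[14] = 15, a[15] = 13, a[16] = 20, a[17] = 9, a[18] = 7, a[19] = 14, a[20] = 3, a[21] = 1, a[22] = 8, a[23] = 24, a[24] = 22, a[25] = 2, a[26] = 18, a[27] = 16.
Since a[27] = a[0] = 16, the sequence is periodic with period 27.
So a[1951] = a[0 + ((1951-0) mod 27)] = a[7] = 11.

11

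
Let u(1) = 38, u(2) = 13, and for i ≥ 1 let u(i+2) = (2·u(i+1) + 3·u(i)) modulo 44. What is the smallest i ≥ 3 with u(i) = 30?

Computing terms: u(1) = 38, u(2) = 13, u(3) = 8, u(4) = 11, u(5) = 2, u(6) = 37, u(7) = 36, u(8) = 7, u(9) = 34, u(10) = 1, u(11) = 16, u(12) = 35, u(13) = 30, u(14) = 33, u(15) = 24, u(16) = 15, u(17) = 14, u(18) = 29, u(19) = 12, u(20) = 23, u(21) = 38, u(22) = 13.
The sequence repeats with period 20.
The value 30 first appears (with i ≥ 3) at u(13).

13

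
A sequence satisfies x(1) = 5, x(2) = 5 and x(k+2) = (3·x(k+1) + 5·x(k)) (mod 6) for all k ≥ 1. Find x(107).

1

x(1) = 5; x(2) = 5; x(3) = 4; x(4) = 1; x(5) = 5; x(6) = 2; x(7) = 1; x(8) = 1; x(9) = 2; x(10) = 5; x(11) = 1; x(12) = 4; x(13) = 5; x(14) = 5.
Since (x(13), x(14)) = (x(1), x(2)) = (5, 5) (two consecutive terms determine the rest), the sequence is periodic with period 12.
So x(107) = x(1 + ((107-1) mod 12)) = x(11) = 1.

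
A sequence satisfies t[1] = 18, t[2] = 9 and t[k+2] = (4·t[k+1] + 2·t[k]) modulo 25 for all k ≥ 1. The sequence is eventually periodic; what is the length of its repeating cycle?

t[1] = 18, t[2] = 9, t[3] = 22, t[4] = 6, t[5] = 18, t[6] = 9.
The sequence repeats with period 4.

4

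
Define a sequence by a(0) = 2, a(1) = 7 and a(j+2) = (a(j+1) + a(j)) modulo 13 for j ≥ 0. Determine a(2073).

7

We have a(0) = 2,  a(1) = 7,  a(2) = 9,  a(3) = 3,  a(4) = 12,  a(5) = 2,  a(6) = 1,  a(7) = 3,  a(8) = 4,  a(9) = 7,  a(10) = 11,  a(11) = 5,  a(12) = 3,  a(13) = 8,  a(14) = 11,  a(15) = 6,  a(16) = 4,  a(17) = 10,  a(18) = 1,  a(19) = 11,  a(20) = 12,  a(21) = 10,  a(22) = 9,  a(23) = 6,  a(24) = 2,  a(25) = 8,  a(26) = 10,  a(27) = 5,  a(28) = 2,  a(29) = 7.
The sequence repeats with period 28.
(2073 - 0) mod 28 = 1, so a(2073) = a(1) = 7.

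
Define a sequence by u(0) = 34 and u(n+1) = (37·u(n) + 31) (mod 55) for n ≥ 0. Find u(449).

9

Computing terms: u(0) = 34,  u(1) = 24,  u(2) = 39,  u(3) = 44,  u(4) = 9,  u(5) = 34.
Since u(5) = u(0) = 34, the sequence is periodic with period 5.
(449 - 0) mod 5 = 4, so u(449) = u(4) = 9.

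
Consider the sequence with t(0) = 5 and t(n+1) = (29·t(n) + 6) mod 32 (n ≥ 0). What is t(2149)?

Listing terms: t(0) = 5, t(1) = 23, t(2) = 1, t(3) = 3, t(4) = 29, t(5) = 15, t(6) = 25, t(7) = 27, t(8) = 21, t(9) = 7, t(10) = 17, t(11) = 19, t(12) = 13, t(13) = 31, t(14) = 9, t(15) = 11, t(16) = 5.
The sequence repeats with period 16.
(2149 - 0) mod 16 = 5, so t(2149) = t(5) = 15.

15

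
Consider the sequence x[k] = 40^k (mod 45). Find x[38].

25

Listing terms: x[1] = 40, x[2] = 25, x[3] = 10, x[4] = 40.
The sequence repeats with period 3.
(38 - 1) mod 3 = 1, so x[38] = x[2] = 25.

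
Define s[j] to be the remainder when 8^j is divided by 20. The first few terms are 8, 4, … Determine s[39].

We have s[1] = 8,  s[2] = 4,  s[3] = 12,  s[4] = 16,  s[5] = 8.
Since s[5] = s[1] = 8, the sequence is periodic with period 4.
So s[39] = s[1 + ((39-1) mod 4)] = s[3] = 12.

12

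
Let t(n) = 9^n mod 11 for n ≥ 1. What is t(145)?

t(1) = 9, t(2) = 4, t(3) = 3, t(4) = 5, t(5) = 1, t(6) = 9.
Since t(6) = t(1) = 9, the sequence is periodic with period 5.
So t(145) = t(1 + ((145-1) mod 5)) = t(5) = 1.

1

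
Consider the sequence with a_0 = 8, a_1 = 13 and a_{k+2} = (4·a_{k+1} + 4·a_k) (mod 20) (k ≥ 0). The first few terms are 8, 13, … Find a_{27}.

8

Listing terms: a_0 = 8, a_1 = 13, a_2 = 4, a_3 = 8, a_4 = 8, a_5 = 4, a_6 = 8.
Since (a_5, a_6) = (a_2, a_3) = (4, 8) (two consecutive terms determine the rest), the sequence is eventually periodic: after a pre-period of length 2 it cycles with period 3.
For k ≥ 2, a_k depends only on (k - 2) mod 3. (27 - 2) mod 3 = 1, so a_{27} = a_3 = 8.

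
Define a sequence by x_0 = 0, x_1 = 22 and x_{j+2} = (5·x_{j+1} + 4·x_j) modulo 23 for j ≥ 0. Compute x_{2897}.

3

Listing terms: x_0 = 0, x_1 = 22, x_2 = 18, x_3 = 17, x_4 = 19, x_5 = 2, x_6 = 17, x_7 = 1, x_8 = 4, x_9 = 1, x_{10} = 21, x_{11} = 17, x_{12} = 8, x_{13} = 16, x_{14} = 20, x_{15} = 3, x_{16} = 3, x_{17} = 4, x_{18} = 9, x_{19} = 15, x_{20} = 19, x_{21} = 17, x_{22} = 0, x_{23} = 22.
The sequence repeats with period 22.
So x_{2897} = x_{0 + ((2897-0) mod 22)} = x_{15} = 3.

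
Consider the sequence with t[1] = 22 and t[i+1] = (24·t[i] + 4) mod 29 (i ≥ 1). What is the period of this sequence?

7

Computing terms: t[1] = 22,  t[2] = 10,  t[3] = 12,  t[4] = 2,  t[5] = 23,  t[6] = 5,  t[7] = 8,  t[8] = 22.
Since t[8] = t[1] = 22, the sequence is periodic with period 7.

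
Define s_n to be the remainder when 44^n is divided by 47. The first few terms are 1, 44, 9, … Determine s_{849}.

26

s_0 = 1, s_1 = 44, s_2 = 9, s_3 = 20, s_4 = 34, s_5 = 39, s_6 = 24, s_7 = 22, s_8 = 28, s_9 = 10, s_{10} = 17, s_{11} = 43, s_{12} = 12, s_{13} = 11, s_{14} = 14, s_{15} = 5, s_{16} = 32, s_{17} = 45, s_{18} = 6, s_{19} = 29, s_{20} = 7, s_{21} = 26, s_{22} = 16, s_{23} = 46, s_{24} = 3, s_{25} = 38, s_{26} = 27, s_{27} = 13, s_{28} = 8, s_{29} = 23, s_{30} = 25, s_{31} = 19, s_{32} = 37, s_{33} = 30, s_{34} = 4, s_{35} = 35, s_{36} = 36, s_{37} = 33, s_{38} = 42, s_{39} = 15, s_{40} = 2, s_{41} = 41, s_{42} = 18, s_{43} = 40, s_{44} = 21, s_{45} = 31, s_{46} = 1.
Since s_{46} = s_0 = 1, the sequence is periodic with period 46.
So s_{849} = s_{0 + ((849-0) mod 46)} = s_{21} = 26.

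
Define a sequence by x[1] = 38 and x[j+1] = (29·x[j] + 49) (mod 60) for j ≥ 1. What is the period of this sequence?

4

We have x[1] = 38,  x[2] = 11,  x[3] = 8,  x[4] = 41,  x[5] = 38.
The sequence repeats with period 4.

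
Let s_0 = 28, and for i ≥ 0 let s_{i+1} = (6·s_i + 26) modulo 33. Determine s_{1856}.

20

We have s_0 = 28, s_1 = 29, s_2 = 2, s_3 = 5, s_4 = 23, s_5 = 32, s_6 = 20, s_7 = 14, s_8 = 11, s_9 = 26, s_{10} = 17, s_{11} = 29.
Since s_{11} = s_1 = 29, the sequence is eventually periodic: after a pre-period of length 1 it cycles with period 10.
For i ≥ 1, s_i depends only on (i - 1) mod 10. (1856 - 1) mod 10 = 5, so s_{1856} = s_6 = 20.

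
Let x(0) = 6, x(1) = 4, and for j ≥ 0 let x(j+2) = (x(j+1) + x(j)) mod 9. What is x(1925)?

2

Listing terms: x(0) = 6; x(1) = 4; x(2) = 1; x(3) = 5; x(4) = 6; x(5) = 2; x(6) = 8; x(7) = 1; x(8) = 0; x(9) = 1; x(10) = 1; x(11) = 2; x(12) = 3; x(13) = 5; x(14) = 8; x(15) = 4; x(16) = 3; x(17) = 7; x(18) = 1; x(19) = 8; x(20) = 0; x(21) = 8; x(22) = 8; x(23) = 7; x(24) = 6; x(25) = 4.
The sequence repeats with period 24.
So x(1925) = x(0 + ((1925-0) mod 24)) = x(5) = 2.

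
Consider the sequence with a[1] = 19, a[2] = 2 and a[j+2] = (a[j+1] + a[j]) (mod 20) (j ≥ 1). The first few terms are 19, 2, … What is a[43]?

11

a[1] = 19,  a[2] = 2,  a[3] = 1,  a[4] = 3,  a[5] = 4,  a[6] = 7,  a[7] = 11,  a[8] = 18,  a[9] = 9,  a[10] = 7,  a[11] = 16,  a[12] = 3,  a[13] = 19,  a[14] = 2.
Since (a[13], a[14]) = (a[1], a[2]) = (19, 2) (two consecutive terms determine the rest), the sequence is periodic with period 12.
So a[43] = a[1 + ((43-1) mod 12)] = a[7] = 11.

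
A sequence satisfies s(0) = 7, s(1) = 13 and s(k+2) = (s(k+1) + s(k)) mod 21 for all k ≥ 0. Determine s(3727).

We have s(0) = 7,  s(1) = 13,  s(2) = 20,  s(3) = 12,  s(4) = 11,  s(5) = 2,  s(6) = 13,  s(7) = 15,  s(8) = 7,  s(9) = 1,  s(10) = 8,  s(11) = 9,  s(12) = 17,  s(13) = 5,  s(14) = 1,  s(15) = 6,  s(16) = 7,  s(17) = 13.
Since (s(16), s(17)) = (s(0), s(1)) = (7, 13) (two consecutive terms determine the rest), the sequence is periodic with period 16.
(3727 - 0) mod 16 = 15, so s(3727) = s(15) = 6.

6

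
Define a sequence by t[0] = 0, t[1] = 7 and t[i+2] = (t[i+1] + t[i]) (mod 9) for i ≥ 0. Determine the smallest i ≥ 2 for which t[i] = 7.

2

t[0] = 0; t[1] = 7; t[2] = 7; t[3] = 5; t[4] = 3; t[5] = 8; t[6] = 2; t[7] = 1; t[8] = 3; t[9] = 4; t[10] = 7; t[11] = 2; t[12] = 0; t[13] = 2; t[14] = 2; t[15] = 4; t[16] = 6; t[17] = 1; t[18] = 7; t[19] = 8; t[20] = 6; t[21] = 5; t[22] = 2; t[23] = 7; t[24] = 0; t[25] = 7.
Since (t[24], t[25]) = (t[0], t[1]) = (0, 7) (two consecutive terms determine the rest), the sequence is periodic with period 24.
The value 7 first appears (with i ≥ 2) at t[2].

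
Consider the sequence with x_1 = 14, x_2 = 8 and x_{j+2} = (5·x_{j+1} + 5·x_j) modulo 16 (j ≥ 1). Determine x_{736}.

14

Listing terms: x_1 = 14,  x_2 = 8,  x_3 = 14,  x_4 = 14,  x_5 = 12,  x_6 = 2,  x_7 = 6,  x_8 = 8,  x_9 = 6,  x_{10} = 6,  x_{11} = 12,  x_{12} = 10,  x_{13} = 14,  x_{14} = 8.
Since (x_{13}, x_{14}) = (x_1, x_2) = (14, 8) (two consecutive terms determine the rest), the sequence is periodic with period 12.
So x_{736} = x_{1 + ((736-1) mod 12)} = x_4 = 14.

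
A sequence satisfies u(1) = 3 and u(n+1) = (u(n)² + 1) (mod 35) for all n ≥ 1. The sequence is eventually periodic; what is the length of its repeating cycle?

Computing terms: u(1) = 3; u(2) = 10; u(3) = 31; u(4) = 17; u(5) = 10.
Since u(5) = u(2) = 10, the sequence is eventually periodic: after a pre-period of length 1 it cycles with period 3.

3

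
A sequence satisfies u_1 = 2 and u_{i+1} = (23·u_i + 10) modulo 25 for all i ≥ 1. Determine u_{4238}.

16

Computing terms: u_1 = 2; u_2 = 6; u_3 = 23; u_4 = 14; u_5 = 7; u_6 = 21; u_7 = 18; u_8 = 24; u_9 = 12; u_{10} = 11; u_{11} = 13; u_{12} = 9; u_{13} = 17; u_{14} = 1; u_{15} = 8; u_{16} = 19; u_{17} = 22; u_{18} = 16; u_{19} = 3; u_{20} = 4; u_{21} = 2.
The sequence repeats with period 20.
So u_{4238} = u_{1 + ((4238-1) mod 20)} = u_{18} = 16.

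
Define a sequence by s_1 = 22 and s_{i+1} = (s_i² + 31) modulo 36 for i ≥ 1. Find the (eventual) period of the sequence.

Listing terms: s_1 = 22,  s_2 = 11,  s_3 = 8,  s_4 = 23,  s_5 = 20,  s_6 = 35,  s_7 = 32,  s_8 = 11.
Since s_8 = s_2 = 11, the sequence is eventually periodic: after a pre-period of length 1 it cycles with period 6.

6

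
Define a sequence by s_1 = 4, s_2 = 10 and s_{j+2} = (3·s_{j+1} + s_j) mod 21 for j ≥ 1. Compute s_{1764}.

Computing terms: s_1 = 4,  s_2 = 10,  s_3 = 13,  s_4 = 7,  s_5 = 13,  s_6 = 4,  s_7 = 4,  s_8 = 16,  s_9 = 10,  s_{10} = 4,  s_{11} = 1,  s_{12} = 7,  s_{13} = 1,  s_{14} = 10,  s_{15} = 10,  s_{16} = 19,  s_{17} = 4,  s_{18} = 10.
The sequence repeats with period 16.
So s_{1764} = s_{1 + ((1764-1) mod 16)} = s_4 = 7.

7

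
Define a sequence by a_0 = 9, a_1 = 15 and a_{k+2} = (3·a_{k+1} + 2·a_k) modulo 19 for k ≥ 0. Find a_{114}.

9

Computing terms: a_0 = 9; a_1 = 15; a_2 = 6; a_3 = 10; a_4 = 4; a_5 = 13; a_6 = 9; a_7 = 15.
Since (a_6, a_7) = (a_0, a_1) = (9, 15) (two consecutive terms determine the rest), the sequence is periodic with period 6.
(114 - 0) mod 6 = 0, so a_{114} = a_0 = 9.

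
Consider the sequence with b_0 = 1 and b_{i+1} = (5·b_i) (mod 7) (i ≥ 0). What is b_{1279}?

We have b_0 = 1, b_1 = 5, b_2 = 4, b_3 = 6, b_4 = 2, b_5 = 3, b_6 = 1.
Since b_6 = b_0 = 1, the sequence is periodic with period 6.
So b_{1279} = b_{0 + ((1279-0) mod 6)} = b_1 = 5.

5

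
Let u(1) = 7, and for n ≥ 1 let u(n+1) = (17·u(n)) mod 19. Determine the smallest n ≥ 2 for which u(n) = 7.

Computing terms: u(1) = 7; u(2) = 5; u(3) = 9; u(4) = 1; u(5) = 17; u(6) = 4; u(7) = 11; u(8) = 16; u(9) = 6; u(10) = 7.
The sequence repeats with period 9.
The value 7 next appears (with n ≥ 2) at u(10).

10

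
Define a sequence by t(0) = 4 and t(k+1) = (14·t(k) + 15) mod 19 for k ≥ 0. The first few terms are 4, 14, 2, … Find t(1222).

We have t(0) = 4,  t(1) = 14,  t(2) = 2,  t(3) = 5,  t(4) = 9,  t(5) = 8,  t(6) = 13,  t(7) = 7,  t(8) = 18,  t(9) = 1,  t(10) = 10,  t(11) = 3,  t(12) = 0,  t(13) = 15,  t(14) = 16,  t(15) = 11,  t(16) = 17,  t(17) = 6,  t(18) = 4.
The sequence repeats with period 18.
(1222 - 0) mod 18 = 16, so t(1222) = t(16) = 17.

17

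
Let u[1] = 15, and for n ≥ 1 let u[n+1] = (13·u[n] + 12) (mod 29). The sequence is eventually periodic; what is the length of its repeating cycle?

14

We have u[1] = 15,  u[2] = 4,  u[3] = 6,  u[4] = 3,  u[5] = 22,  u[6] = 8,  u[7] = 0,  u[8] = 12,  u[9] = 23,  u[10] = 21,  u[11] = 24,  u[12] = 5,  u[13] = 19,  u[14] = 27,  u[15] = 15.
The sequence repeats with period 14.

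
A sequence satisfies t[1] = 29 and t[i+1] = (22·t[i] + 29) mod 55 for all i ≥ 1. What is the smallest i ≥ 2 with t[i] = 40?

Listing terms: t[1] = 29, t[2] = 7, t[3] = 18, t[4] = 40, t[5] = 29.
The sequence repeats with period 4.
The value 40 first appears (with i ≥ 2) at t[4].

4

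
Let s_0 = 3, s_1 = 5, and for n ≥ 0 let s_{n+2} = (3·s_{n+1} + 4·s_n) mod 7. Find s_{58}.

We have s_0 = 3, s_1 = 5, s_2 = 6, s_3 = 3, s_4 = 5.
The sequence repeats with period 3.
(58 - 0) mod 3 = 1, so s_{58} = s_1 = 5.

5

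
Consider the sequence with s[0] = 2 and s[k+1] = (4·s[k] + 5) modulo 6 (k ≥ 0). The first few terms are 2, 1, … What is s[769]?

1

s[0] = 2, s[1] = 1, s[2] = 3, s[3] = 5, s[4] = 1.
Since s[4] = s[1] = 1, the sequence is eventually periodic: after a pre-period of length 1 it cycles with period 3.
For k ≥ 1, s[k] depends only on (k - 1) mod 3. (769 - 1) mod 3 = 0, so s[769] = s[1] = 1.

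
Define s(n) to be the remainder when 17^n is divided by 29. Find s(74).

28

s(1) = 17; s(2) = 28; s(3) = 12; s(4) = 1; s(5) = 17.
Since s(5) = s(1) = 17, the sequence is periodic with period 4.
So s(74) = s(1 + ((74-1) mod 4)) = s(2) = 28.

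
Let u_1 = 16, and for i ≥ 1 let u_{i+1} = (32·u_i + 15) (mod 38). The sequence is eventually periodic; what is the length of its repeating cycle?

Computing terms: u_1 = 16; u_2 = 33; u_3 = 7; u_4 = 11; u_5 = 25; u_6 = 17; u_7 = 27; u_8 = 5; u_9 = 23; u_{10} = 29; u_{11} = 31; u_{12} = 19; u_{13} = 15; u_{14} = 1; u_{15} = 9; u_{16} = 37; u_{17} = 21; u_{18} = 3; u_{19} = 35; u_{20} = 33.
Since u_{20} = u_2 = 33, the sequence is eventually periodic: after a pre-period of length 1 it cycles with period 18.

18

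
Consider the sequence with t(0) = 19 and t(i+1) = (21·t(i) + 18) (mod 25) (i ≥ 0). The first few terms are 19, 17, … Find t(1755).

9

Computing terms: t(0) = 19, t(1) = 17, t(2) = 0, t(3) = 18, t(4) = 21, t(5) = 9, t(6) = 7, t(7) = 15, t(8) = 8, t(9) = 11, t(10) = 24, t(11) = 22, t(12) = 5, t(13) = 23, t(14) = 1, t(15) = 14, t(16) = 12, t(17) = 20, t(18) = 13, t(19) = 16, t(20) = 4, t(21) = 2, t(22) = 10, t(23) = 3, t(24) = 6, t(25) = 19.
Since t(25) = t(0) = 19, the sequence is periodic with period 25.
So t(1755) = t(0 + ((1755-0) mod 25)) = t(5) = 9.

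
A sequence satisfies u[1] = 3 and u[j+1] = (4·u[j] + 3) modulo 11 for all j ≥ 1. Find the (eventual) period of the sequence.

5

Computing terms: u[1] = 3, u[2] = 4, u[3] = 8, u[4] = 2, u[5] = 0, u[6] = 3.
The sequence repeats with period 5.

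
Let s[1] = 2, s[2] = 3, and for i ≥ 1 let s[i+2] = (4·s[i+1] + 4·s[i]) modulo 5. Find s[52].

2

Listing terms: s[1] = 2,  s[2] = 3,  s[3] = 0,  s[4] = 2,  s[5] = 3.
Since (s[4], s[5]) = (s[1], s[2]) = (2, 3) (two consecutive terms determine the rest), the sequence is periodic with period 3.
(52 - 1) mod 3 = 0, so s[52] = s[1] = 2.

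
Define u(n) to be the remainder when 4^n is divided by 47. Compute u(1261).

u(1) = 4, u(2) = 16, u(3) = 17, u(4) = 21, u(5) = 37, u(6) = 7, u(7) = 28, u(8) = 18, u(9) = 25, u(10) = 6, u(11) = 24, u(12) = 2, u(13) = 8, u(14) = 32, u(15) = 34, u(16) = 42, u(17) = 27, u(18) = 14, u(19) = 9, u(20) = 36, u(21) = 3, u(22) = 12, u(23) = 1, u(24) = 4.
Since u(24) = u(1) = 4, the sequence is periodic with period 23.
(1261 - 1) mod 23 = 18, so u(1261) = u(19) = 9.

9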